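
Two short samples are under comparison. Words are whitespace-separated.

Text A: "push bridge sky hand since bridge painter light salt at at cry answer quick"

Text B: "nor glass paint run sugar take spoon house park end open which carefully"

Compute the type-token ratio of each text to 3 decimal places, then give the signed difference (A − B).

-0.143

TTR(A) = 12/14 = 0.857
TTR(B) = 13/13 = 1.000
Difference = 0.857 − 1.000 = -0.143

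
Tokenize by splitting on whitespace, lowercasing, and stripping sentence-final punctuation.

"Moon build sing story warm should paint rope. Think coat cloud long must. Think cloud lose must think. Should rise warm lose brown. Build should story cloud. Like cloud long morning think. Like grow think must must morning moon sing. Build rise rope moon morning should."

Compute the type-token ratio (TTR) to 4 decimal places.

0.4130

N = 46 tokens, V = 19 types.
TTR = V / N = 19 / 46 = 0.4130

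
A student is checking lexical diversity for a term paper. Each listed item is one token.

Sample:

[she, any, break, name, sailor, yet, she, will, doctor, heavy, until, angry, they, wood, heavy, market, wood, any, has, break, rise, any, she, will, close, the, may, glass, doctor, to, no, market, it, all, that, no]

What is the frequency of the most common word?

3

Frequencies: she:3, any:3, break:2, will:2, doctor:2, heavy:2, wood:2, market:2, no:2, name:1, sailor:1, yet:1, until:1, angry:1, they:1, has:1, rise:1, close:1, the:1, may:1, … (5 more, each freq 1)
Most common: 'she' with frequency 3.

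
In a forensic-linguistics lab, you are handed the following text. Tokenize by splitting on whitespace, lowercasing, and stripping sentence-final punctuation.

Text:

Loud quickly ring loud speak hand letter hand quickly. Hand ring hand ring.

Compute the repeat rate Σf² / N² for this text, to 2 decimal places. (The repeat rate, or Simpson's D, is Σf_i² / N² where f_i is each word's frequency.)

0.21

Frequencies: hand:4, ring:3, loud:2, quickly:2, speak:1, letter:1
Σf² = 35; N² = 169
Repeat rate = 35 / 169 = 0.21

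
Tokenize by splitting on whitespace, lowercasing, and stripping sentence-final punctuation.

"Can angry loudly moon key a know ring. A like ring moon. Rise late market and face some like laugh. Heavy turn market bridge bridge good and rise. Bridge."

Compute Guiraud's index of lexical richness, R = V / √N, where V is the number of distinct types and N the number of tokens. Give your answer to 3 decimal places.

N = 29, V = 20.
√N = 5.385165
R = 20 / 5.385165 = 3.714

3.714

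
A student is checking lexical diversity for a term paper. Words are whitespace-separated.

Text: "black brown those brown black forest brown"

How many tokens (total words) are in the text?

7

Tokens: black, brown, those, brown, black, forest, brown
N = 7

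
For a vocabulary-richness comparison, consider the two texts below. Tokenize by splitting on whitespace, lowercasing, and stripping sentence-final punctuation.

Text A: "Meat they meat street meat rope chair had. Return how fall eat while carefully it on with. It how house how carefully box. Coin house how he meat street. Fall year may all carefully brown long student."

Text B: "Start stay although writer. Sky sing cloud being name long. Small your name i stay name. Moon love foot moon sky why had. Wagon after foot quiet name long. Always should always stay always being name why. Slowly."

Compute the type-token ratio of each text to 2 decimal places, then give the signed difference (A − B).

0.05

TTR(A) = 25/37 = 0.68
TTR(B) = 24/38 = 0.63
Difference = 0.68 − 0.63 = 0.05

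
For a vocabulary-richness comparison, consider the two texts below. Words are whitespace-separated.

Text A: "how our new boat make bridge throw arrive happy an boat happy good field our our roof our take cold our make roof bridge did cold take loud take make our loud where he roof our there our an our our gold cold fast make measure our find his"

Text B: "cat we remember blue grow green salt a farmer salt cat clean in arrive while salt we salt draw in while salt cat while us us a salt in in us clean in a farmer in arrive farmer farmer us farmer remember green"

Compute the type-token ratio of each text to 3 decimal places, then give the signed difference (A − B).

0.161

TTR(A) = 25/49 = 0.510
TTR(B) = 15/43 = 0.349
Difference = 0.510 − 0.349 = 0.161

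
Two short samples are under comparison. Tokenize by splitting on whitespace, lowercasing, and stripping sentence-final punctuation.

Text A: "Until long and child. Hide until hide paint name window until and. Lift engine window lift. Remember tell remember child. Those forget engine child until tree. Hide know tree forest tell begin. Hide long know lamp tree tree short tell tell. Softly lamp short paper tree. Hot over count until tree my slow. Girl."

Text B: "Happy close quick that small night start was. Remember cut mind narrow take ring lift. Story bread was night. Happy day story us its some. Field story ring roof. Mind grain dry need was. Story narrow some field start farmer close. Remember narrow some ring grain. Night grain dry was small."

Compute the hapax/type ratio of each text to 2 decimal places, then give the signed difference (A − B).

0.06

A: hapax=14, V=28, ratio=0.50
B: hapax=12, V=27, ratio=0.44
Difference = 0.50 − 0.44 = 0.06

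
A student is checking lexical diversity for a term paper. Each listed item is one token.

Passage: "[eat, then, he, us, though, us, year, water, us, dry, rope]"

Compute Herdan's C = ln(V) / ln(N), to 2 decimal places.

0.92

N = 11, V = 9.
ln(V) = 2.197225, ln(N) = 2.397895
C = 2.197225 / 2.397895 = 0.92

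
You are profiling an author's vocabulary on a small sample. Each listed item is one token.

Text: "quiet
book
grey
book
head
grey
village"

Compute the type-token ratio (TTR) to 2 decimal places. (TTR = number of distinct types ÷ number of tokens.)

0.71

N = 7 tokens, V = 5 types.
TTR = V / N = 5 / 7 = 0.71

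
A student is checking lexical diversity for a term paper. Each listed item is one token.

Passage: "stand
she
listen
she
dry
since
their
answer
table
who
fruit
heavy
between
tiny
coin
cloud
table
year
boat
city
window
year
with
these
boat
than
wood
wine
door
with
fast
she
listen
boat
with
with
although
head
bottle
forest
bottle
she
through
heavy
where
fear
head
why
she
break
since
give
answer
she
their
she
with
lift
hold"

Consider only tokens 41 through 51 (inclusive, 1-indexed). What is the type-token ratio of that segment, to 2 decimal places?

0.91

Segment tokens 41–51: bottle, she, through, heavy, where, fear, head, why, she, break, since
Segment N = 11, segment V = 10.
TTR = 10 / 11 = 0.91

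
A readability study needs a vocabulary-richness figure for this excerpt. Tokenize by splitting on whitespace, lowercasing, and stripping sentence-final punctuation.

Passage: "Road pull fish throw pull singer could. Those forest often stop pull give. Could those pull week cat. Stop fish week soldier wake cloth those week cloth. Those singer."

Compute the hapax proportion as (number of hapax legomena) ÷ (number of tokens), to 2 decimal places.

0.28

Frequencies: pull:4, those:4, week:3, fish:2, singer:2, could:2, stop:2, cloth:2, road:1, throw:1, forest:1, often:1, give:1, cat:1, soldier:1, wake:1
Hapax count = 8; token count = 29.
Ratio = 8 / 29 = 0.28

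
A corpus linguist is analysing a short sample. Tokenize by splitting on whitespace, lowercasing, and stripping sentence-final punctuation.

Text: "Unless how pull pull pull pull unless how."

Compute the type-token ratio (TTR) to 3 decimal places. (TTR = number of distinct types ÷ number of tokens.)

N = 8 tokens, V = 3 types.
TTR = V / N = 3 / 8 = 0.375

0.375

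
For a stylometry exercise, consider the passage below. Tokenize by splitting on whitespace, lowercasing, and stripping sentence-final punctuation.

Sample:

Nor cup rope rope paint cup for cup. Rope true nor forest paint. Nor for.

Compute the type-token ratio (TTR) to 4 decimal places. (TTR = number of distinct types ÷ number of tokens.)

N = 15 tokens, V = 7 types.
TTR = V / N = 7 / 15 = 0.4667

0.4667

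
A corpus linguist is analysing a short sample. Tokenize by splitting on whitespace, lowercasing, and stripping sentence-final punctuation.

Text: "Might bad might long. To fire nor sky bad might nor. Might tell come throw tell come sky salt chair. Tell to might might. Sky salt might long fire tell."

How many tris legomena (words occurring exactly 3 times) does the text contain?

Frequencies: might:7, tell:4, sky:3, bad:2, long:2, to:2, fire:2, nor:2, come:2, salt:2, throw:1, chair:1
Words with frequency 3: sky

1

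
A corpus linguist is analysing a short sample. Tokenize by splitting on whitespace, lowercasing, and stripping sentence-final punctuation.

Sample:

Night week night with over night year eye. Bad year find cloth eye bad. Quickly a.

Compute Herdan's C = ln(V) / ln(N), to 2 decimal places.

N = 16, V = 11.
ln(V) = 2.397895, ln(N) = 2.772589
C = 2.397895 / 2.772589 = 0.86

0.86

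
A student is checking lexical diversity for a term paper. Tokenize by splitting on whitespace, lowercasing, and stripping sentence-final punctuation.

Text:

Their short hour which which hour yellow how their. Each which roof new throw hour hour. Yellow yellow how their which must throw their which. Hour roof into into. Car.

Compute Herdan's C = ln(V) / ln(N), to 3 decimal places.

N = 30, V = 13.
ln(V) = 2.564949, ln(N) = 3.401197
C = 2.564949 / 3.401197 = 0.754

0.754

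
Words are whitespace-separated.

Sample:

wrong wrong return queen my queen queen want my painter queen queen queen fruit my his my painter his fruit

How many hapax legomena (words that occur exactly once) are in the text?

2

Frequencies: queen:6, my:4, wrong:2, painter:2, fruit:2, his:2, return:1, want:1
Hapax (freq=1): return, want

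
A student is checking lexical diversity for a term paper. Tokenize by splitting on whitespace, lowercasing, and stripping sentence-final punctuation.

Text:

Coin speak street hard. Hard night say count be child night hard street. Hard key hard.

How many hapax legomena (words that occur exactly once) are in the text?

7

Frequencies: hard:5, street:2, night:2, coin:1, speak:1, say:1, count:1, be:1, child:1, key:1
Hapax (freq=1): be, child, coin, count, key, say, speak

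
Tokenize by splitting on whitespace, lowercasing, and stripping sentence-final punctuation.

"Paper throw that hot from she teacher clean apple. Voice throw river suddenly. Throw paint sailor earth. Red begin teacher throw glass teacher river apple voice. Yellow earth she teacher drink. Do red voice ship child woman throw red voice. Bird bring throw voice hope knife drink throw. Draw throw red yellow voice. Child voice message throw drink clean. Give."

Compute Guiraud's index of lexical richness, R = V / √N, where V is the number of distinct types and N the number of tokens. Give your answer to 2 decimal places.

N = 60, V = 31.
√N = 7.745967
R = 31 / 7.745967 = 4.00

4.00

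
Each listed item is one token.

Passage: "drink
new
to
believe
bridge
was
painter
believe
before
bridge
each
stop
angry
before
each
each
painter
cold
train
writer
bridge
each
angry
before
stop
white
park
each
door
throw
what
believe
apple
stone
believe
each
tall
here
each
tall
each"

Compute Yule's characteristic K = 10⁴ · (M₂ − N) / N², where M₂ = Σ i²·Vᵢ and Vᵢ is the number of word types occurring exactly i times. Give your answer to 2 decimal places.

523.50

Frequencies: each:8, believe:4, bridge:3, before:3, painter:2, stop:2, angry:2, tall:2, drink:1, new:1, to:1, was:1, cold:1, train:1, writer:1, white:1, park:1, door:1, throw:1, what:1, … (3 more, each freq 1)
N = 41. Frequency spectrum: V_1=15, V_2=4, V_3=2, V_4=1, V_8=1
M₂ = 1²·15 + 2²·4 + 3²·2 + 4²·1 + 8²·1 = 129
K = 10000 × (129 − 41) / 41² = 523.50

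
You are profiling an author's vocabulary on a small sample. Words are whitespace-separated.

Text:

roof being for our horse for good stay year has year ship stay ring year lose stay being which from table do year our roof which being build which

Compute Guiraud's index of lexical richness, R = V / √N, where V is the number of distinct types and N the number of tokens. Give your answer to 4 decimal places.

3.1568

N = 29, V = 17.
√N = 5.385165
R = 17 / 5.385165 = 3.1568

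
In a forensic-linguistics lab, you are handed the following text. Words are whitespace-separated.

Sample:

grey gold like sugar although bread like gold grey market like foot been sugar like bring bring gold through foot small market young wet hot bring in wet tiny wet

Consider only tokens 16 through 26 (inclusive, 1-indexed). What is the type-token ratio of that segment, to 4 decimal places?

Segment tokens 16–26: bring, bring, gold, through, foot, small, market, young, wet, hot, bring
Segment N = 11, segment V = 9.
TTR = 9 / 11 = 0.8182

0.8182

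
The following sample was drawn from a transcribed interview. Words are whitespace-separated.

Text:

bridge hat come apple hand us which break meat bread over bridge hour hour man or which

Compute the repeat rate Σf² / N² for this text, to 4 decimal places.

Frequencies: bridge:2, which:2, hour:2, hat:1, come:1, apple:1, hand:1, us:1, break:1, meat:1, bread:1, over:1, man:1, or:1
Σf² = 23; N² = 289
Repeat rate = 23 / 289 = 0.0796

0.0796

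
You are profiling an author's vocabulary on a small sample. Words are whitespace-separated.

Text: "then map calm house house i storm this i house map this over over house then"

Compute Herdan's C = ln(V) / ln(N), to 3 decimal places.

0.750

N = 16, V = 8.
ln(V) = 2.079442, ln(N) = 2.772589
C = 2.079442 / 2.772589 = 0.750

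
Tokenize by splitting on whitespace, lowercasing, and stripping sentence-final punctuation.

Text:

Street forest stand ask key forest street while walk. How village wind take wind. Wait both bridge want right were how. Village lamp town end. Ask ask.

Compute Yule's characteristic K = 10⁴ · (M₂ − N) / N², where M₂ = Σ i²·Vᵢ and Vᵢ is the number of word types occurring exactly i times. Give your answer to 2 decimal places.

Frequencies: ask:3, street:2, forest:2, how:2, village:2, wind:2, stand:1, key:1, while:1, walk:1, take:1, wait:1, both:1, bridge:1, want:1, right:1, were:1, lamp:1, town:1, end:1
N = 27. Frequency spectrum: V_1=14, V_2=5, V_3=1
M₂ = 1²·14 + 2²·5 + 3²·1 = 43
K = 10000 × (43 − 27) / 27² = 219.48

219.48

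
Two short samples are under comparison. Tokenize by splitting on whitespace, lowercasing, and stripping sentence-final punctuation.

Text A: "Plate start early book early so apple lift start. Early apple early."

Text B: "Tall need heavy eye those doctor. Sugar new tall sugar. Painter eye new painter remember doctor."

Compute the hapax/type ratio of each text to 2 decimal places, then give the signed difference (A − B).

0.17

A: hapax=4, V=7, ratio=0.57
B: hapax=4, V=10, ratio=0.40
Difference = 0.57 − 0.40 = 0.17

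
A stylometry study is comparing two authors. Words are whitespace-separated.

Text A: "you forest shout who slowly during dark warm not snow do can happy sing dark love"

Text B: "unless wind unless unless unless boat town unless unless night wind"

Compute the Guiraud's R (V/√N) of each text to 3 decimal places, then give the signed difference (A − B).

A: V=15, N=16, R=3.750
B: V=5, N=11, R=1.508
Difference = 3.750 − 1.508 = 2.242

2.242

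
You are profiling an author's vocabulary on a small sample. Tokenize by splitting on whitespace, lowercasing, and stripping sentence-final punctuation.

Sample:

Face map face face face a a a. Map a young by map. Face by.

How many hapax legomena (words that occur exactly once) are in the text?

Frequencies: face:5, a:4, map:3, by:2, young:1
Hapax (freq=1): young

1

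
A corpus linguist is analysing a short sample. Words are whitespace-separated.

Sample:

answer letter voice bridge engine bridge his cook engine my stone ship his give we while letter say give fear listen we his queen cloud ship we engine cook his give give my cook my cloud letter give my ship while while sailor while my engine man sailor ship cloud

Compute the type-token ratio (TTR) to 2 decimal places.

0.40

N = 50 tokens, V = 20 types.
TTR = V / N = 20 / 50 = 0.40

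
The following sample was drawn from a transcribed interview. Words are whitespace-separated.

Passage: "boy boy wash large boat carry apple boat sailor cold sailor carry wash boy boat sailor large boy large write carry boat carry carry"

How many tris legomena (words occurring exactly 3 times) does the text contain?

Frequencies: carry:5, boy:4, boat:4, large:3, sailor:3, wash:2, apple:1, cold:1, write:1
Words with frequency 3: large, sailor

2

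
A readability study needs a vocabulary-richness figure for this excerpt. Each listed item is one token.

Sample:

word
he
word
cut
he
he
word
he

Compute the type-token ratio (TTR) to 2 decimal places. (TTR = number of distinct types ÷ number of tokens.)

N = 8 tokens, V = 3 types.
TTR = V / N = 3 / 8 = 0.38

0.38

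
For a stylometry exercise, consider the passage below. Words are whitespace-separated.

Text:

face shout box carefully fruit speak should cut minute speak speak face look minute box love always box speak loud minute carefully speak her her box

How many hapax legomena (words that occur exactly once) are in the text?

8

Frequencies: speak:5, box:4, minute:3, face:2, carefully:2, her:2, shout:1, fruit:1, should:1, cut:1, look:1, love:1, always:1, loud:1
Hapax (freq=1): always, cut, fruit, look, loud, love, should, shout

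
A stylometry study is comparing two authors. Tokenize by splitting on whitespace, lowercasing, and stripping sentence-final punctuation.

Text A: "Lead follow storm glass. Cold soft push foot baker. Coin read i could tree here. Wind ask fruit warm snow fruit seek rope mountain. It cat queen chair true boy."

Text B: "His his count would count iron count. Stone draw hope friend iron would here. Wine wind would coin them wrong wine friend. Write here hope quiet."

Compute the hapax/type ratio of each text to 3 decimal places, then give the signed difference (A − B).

0.466

A: hapax=28, V=29, ratio=0.966
B: hapax=8, V=16, ratio=0.500
Difference = 0.966 − 0.500 = 0.466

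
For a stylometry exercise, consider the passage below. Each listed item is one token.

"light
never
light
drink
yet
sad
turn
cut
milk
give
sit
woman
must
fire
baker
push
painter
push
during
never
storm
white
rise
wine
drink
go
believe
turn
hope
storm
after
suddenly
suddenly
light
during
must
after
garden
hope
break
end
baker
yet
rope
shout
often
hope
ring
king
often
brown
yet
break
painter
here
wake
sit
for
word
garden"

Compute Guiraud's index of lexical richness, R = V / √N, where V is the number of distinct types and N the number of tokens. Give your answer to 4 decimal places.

5.0349

N = 60, V = 39.
√N = 7.745967
R = 39 / 7.745967 = 5.0349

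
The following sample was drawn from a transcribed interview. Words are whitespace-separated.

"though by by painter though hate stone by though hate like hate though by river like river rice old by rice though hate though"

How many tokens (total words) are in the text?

24

Tokens: though, by, by, painter, though, hate, stone, by, though, hate, like, hate, though, by, river, like, river, rice, old, by, rice, though, hate, though
N = 24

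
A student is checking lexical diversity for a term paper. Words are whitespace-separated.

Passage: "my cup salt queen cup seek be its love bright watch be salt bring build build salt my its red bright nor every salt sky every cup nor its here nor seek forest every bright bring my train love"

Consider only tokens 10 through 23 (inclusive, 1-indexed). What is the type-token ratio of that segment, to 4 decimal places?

0.7857

Segment tokens 10–23: bright, watch, be, salt, bring, build, build, salt, my, its, red, bright, nor, every
Segment N = 14, segment V = 11.
TTR = 11 / 14 = 0.7857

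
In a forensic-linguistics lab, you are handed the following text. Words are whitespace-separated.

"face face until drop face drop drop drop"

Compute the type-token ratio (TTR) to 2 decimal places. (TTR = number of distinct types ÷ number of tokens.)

N = 8 tokens, V = 3 types.
TTR = V / N = 3 / 8 = 0.38

0.38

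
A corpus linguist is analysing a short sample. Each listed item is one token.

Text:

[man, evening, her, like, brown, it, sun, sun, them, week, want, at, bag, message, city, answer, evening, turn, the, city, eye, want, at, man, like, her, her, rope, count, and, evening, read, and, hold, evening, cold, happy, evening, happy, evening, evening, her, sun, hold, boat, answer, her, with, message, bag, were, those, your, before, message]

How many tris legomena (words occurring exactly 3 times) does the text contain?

Frequencies: evening:7, her:5, sun:3, message:3, man:2, like:2, want:2, at:2, bag:2, city:2, answer:2, and:2, hold:2, happy:2, brown:1, it:1, them:1, week:1, turn:1, the:1, … (11 more, each freq 1)
Words with frequency 3: message, sun

2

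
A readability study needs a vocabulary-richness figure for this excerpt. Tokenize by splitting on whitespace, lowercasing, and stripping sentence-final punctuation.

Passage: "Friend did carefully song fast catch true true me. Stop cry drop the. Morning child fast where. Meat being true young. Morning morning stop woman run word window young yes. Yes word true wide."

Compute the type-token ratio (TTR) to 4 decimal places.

0.7059

N = 34 tokens, V = 24 types.
TTR = V / N = 24 / 34 = 0.7059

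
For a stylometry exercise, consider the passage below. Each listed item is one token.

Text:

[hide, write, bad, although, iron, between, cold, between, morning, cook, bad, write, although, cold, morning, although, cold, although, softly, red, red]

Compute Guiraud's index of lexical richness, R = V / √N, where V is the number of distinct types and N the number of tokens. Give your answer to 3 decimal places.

2.400

N = 21, V = 11.
√N = 4.582576
R = 11 / 4.582576 = 2.400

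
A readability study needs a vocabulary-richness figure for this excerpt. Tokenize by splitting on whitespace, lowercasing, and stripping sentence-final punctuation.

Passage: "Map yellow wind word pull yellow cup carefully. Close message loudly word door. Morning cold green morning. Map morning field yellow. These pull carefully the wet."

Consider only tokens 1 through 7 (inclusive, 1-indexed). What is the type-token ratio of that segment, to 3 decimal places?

0.857

Segment tokens 1–7: map, yellow, wind, word, pull, yellow, cup
Segment N = 7, segment V = 6.
TTR = 6 / 7 = 0.857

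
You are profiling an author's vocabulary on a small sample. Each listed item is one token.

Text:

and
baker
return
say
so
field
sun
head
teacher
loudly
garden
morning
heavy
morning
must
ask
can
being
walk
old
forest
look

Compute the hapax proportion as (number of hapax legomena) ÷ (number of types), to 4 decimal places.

Frequencies: morning:2, and:1, baker:1, return:1, say:1, so:1, field:1, sun:1, head:1, teacher:1, loudly:1, garden:1, heavy:1, must:1, ask:1, can:1, being:1, walk:1, old:1, forest:1, … (1 more, each freq 1)
Hapax count = 20; type count = 21.
Ratio = 20 / 21 = 0.9524

0.9524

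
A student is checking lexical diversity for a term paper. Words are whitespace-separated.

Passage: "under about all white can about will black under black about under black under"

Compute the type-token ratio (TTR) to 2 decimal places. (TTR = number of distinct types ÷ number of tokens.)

0.50

N = 14 tokens, V = 7 types.
TTR = V / N = 7 / 14 = 0.50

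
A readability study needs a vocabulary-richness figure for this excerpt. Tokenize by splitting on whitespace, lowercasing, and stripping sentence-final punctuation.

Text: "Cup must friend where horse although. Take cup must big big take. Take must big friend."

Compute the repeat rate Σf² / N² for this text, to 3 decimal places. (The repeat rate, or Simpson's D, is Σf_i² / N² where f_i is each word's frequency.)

Frequencies: must:3, take:3, big:3, cup:2, friend:2, where:1, horse:1, although:1
Σf² = 38; N² = 256
Repeat rate = 38 / 256 = 0.148

0.148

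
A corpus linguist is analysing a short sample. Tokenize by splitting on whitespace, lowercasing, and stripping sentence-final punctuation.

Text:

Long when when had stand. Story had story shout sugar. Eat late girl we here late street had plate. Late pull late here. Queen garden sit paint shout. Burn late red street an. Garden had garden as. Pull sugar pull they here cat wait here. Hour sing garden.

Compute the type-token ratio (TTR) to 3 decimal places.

0.583

N = 48 tokens, V = 28 types.
TTR = V / N = 28 / 48 = 0.583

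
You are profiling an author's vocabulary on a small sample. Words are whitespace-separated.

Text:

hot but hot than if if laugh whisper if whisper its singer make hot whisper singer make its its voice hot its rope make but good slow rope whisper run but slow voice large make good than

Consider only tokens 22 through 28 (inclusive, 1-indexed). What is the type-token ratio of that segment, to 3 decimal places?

Segment tokens 22–28: its, rope, make, but, good, slow, rope
Segment N = 7, segment V = 6.
TTR = 6 / 7 = 0.857

0.857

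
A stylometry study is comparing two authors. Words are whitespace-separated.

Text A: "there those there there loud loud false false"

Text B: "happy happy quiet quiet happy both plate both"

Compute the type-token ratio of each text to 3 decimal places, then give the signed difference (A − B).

TTR(A) = 4/8 = 0.500
TTR(B) = 4/8 = 0.500
Difference = 0.500 − 0.500 = 0.000

0.000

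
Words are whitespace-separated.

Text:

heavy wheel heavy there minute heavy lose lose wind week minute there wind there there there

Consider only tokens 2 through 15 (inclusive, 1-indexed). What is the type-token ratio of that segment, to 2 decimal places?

0.50

Segment tokens 2–15: wheel, heavy, there, minute, heavy, lose, lose, wind, week, minute, there, wind, there, there
Segment N = 14, segment V = 7.
TTR = 7 / 14 = 0.50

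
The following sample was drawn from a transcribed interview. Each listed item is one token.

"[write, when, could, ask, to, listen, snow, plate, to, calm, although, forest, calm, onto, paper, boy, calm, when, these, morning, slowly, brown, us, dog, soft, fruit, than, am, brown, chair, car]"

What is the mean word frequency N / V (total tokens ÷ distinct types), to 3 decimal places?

1.192

N = 31 tokens, V = 26 types.
Mean frequency = N / V = 31 / 26 = 1.192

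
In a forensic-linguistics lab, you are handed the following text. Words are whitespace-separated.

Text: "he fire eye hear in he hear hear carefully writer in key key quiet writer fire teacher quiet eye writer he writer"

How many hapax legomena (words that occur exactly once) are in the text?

Frequencies: writer:4, he:3, hear:3, fire:2, eye:2, in:2, key:2, quiet:2, carefully:1, teacher:1
Hapax (freq=1): carefully, teacher

2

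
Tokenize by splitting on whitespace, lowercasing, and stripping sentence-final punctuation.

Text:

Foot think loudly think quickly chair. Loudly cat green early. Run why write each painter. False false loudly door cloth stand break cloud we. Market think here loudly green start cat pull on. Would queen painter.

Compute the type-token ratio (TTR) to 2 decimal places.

N = 36 tokens, V = 27 types.
TTR = V / N = 27 / 36 = 0.75

0.75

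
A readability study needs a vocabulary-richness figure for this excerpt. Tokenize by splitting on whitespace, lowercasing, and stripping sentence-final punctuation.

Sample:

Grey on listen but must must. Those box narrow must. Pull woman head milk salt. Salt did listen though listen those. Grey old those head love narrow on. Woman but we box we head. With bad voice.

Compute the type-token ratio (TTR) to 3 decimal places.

N = 37 tokens, V = 21 types.
TTR = V / N = 21 / 37 = 0.568

0.568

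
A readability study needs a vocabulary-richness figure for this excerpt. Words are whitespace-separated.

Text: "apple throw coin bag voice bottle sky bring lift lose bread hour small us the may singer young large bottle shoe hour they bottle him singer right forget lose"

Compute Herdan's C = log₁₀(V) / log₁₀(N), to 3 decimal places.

0.944

N = 29, V = 24.
log₁₀(V) = 1.380211, log₁₀(N) = 1.462398
C = 1.380211 / 1.462398 = 0.944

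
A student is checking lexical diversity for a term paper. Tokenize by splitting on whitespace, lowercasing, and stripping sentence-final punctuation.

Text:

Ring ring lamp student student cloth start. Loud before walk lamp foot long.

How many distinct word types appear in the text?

10

Distinct types: {before, cloth, foot, lamp, long, loud, ring, start, student, walk}
V = 10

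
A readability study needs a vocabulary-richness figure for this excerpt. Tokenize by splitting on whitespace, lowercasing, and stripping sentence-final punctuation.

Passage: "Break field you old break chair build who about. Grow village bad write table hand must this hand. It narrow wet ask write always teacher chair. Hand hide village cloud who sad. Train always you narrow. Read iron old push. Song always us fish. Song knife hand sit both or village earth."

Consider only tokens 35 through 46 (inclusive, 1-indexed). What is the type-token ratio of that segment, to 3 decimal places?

Segment tokens 35–46: you, narrow, read, iron, old, push, song, always, us, fish, song, knife
Segment N = 12, segment V = 11.
TTR = 11 / 12 = 0.917

0.917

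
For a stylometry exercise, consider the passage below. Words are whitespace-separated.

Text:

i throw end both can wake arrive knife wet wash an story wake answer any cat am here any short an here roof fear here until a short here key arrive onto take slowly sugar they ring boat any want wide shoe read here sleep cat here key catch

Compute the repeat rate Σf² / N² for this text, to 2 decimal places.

Frequencies: here:6, any:3, wake:2, arrive:2, an:2, cat:2, short:2, key:2, i:1, throw:1, end:1, both:1, can:1, knife:1, wet:1, wash:1, story:1, answer:1, am:1, roof:1, … (16 more, each freq 1)
Σf² = 97; N² = 2401
Repeat rate = 97 / 2401 = 0.04

0.04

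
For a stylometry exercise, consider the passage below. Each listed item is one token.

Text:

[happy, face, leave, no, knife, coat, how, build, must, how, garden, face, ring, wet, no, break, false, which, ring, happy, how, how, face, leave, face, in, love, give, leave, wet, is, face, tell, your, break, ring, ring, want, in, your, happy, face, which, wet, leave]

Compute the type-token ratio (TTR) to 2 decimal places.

0.49

N = 45 tokens, V = 22 types.
TTR = V / N = 22 / 45 = 0.49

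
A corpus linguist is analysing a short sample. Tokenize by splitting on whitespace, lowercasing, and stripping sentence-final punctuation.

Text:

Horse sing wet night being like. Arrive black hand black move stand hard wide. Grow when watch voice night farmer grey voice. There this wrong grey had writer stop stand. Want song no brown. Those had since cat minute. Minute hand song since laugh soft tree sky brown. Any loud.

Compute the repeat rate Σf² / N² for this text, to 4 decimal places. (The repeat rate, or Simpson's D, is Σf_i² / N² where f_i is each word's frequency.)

0.0288

Frequencies: night:2, black:2, hand:2, stand:2, voice:2, grey:2, had:2, song:2, brown:2, since:2, minute:2, horse:1, sing:1, wet:1, being:1, like:1, arrive:1, move:1, hard:1, wide:1, … (19 more, each freq 1)
Σf² = 72; N² = 2500
Repeat rate = 72 / 2500 = 0.0288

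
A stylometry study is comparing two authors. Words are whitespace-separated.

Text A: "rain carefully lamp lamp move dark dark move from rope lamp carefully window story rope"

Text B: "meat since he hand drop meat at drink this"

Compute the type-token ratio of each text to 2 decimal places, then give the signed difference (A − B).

TTR(A) = 9/15 = 0.60
TTR(B) = 8/9 = 0.89
Difference = 0.60 − 0.89 = -0.29

-0.29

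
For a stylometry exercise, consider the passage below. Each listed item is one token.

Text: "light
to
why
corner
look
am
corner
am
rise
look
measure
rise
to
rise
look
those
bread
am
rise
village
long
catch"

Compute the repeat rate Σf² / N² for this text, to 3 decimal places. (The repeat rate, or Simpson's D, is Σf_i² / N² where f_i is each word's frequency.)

Frequencies: rise:4, look:3, am:3, to:2, corner:2, light:1, why:1, measure:1, those:1, bread:1, village:1, long:1, catch:1
Σf² = 50; N² = 484
Repeat rate = 50 / 484 = 0.103

0.103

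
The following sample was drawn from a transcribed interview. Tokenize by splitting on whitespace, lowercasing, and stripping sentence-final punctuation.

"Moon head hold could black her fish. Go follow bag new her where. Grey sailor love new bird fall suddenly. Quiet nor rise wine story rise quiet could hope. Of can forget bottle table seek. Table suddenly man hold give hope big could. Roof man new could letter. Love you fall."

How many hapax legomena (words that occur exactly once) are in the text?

24

Frequencies: could:4, new:3, hold:2, her:2, love:2, fall:2, suddenly:2, quiet:2, rise:2, hope:2, table:2, man:2, moon:1, head:1, black:1, fish:1, go:1, follow:1, bag:1, where:1, … (16 more, each freq 1)
Hapax (freq=1): bag, big, bird, black, bottle, can, fish, follow, forget, give, go, grey, head, letter, moon, nor, of, roof, sailor, seek, story, where, wine, you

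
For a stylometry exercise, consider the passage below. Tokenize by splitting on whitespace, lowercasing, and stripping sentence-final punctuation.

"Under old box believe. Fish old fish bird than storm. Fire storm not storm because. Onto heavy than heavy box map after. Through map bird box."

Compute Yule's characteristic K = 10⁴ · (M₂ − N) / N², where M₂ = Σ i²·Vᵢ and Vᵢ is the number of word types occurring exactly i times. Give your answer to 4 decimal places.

Frequencies: box:3, storm:3, old:2, fish:2, bird:2, than:2, heavy:2, map:2, under:1, believe:1, fire:1, not:1, because:1, onto:1, after:1, through:1
N = 26. Frequency spectrum: V_1=8, V_2=6, V_3=2
M₂ = 1²·8 + 2²·6 + 3²·2 = 50
K = 10000 × (50 − 26) / 26² = 355.0296

355.0296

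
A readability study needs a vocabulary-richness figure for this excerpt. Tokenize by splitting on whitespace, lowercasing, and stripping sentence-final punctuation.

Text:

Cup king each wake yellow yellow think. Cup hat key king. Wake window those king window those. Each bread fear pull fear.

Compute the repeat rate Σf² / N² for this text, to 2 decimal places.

0.09

Frequencies: king:3, cup:2, each:2, wake:2, yellow:2, window:2, those:2, fear:2, think:1, hat:1, key:1, bread:1, pull:1
Σf² = 42; N² = 484
Repeat rate = 42 / 484 = 0.09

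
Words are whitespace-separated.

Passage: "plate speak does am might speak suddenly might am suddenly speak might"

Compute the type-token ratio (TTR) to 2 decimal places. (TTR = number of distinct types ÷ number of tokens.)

0.50

N = 12 tokens, V = 6 types.
TTR = V / N = 6 / 12 = 0.50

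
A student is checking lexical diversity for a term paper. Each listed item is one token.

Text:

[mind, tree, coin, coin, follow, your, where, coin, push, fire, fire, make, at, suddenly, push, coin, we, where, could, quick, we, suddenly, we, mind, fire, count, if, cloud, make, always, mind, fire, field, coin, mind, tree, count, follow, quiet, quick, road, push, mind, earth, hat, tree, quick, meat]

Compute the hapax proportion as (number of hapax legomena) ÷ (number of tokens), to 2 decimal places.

0.25

Frequencies: mind:5, coin:5, fire:4, tree:3, push:3, we:3, quick:3, follow:2, where:2, make:2, suddenly:2, count:2, your:1, at:1, could:1, if:1, cloud:1, always:1, field:1, quiet:1, … (4 more, each freq 1)
Hapax count = 12; token count = 48.
Ratio = 12 / 48 = 0.25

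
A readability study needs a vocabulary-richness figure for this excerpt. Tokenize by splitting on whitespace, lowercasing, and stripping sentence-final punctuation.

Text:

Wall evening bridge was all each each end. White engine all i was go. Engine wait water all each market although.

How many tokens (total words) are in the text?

Tokens: wall, evening, bridge, was, all, each, each, end, white, engine, all, i, was, go, engine, wait, water, all, each, market, although
N = 21

21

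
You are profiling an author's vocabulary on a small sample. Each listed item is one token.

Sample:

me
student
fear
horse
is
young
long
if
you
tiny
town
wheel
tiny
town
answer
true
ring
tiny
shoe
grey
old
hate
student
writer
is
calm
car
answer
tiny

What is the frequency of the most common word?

Frequencies: tiny:4, student:2, is:2, town:2, answer:2, me:1, fear:1, horse:1, young:1, long:1, if:1, you:1, wheel:1, true:1, ring:1, shoe:1, grey:1, old:1, hate:1, writer:1, … (2 more, each freq 1)
Most common: 'tiny' with frequency 4.

4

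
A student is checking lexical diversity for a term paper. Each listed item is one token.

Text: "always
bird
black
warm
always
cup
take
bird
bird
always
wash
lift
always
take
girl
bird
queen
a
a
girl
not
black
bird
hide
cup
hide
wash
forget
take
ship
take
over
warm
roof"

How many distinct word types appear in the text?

Distinct types: {a, always, bird, black, cup, forget, girl, hide, lift, not, over, queen, roof, ship, take, warm, wash}
V = 17

17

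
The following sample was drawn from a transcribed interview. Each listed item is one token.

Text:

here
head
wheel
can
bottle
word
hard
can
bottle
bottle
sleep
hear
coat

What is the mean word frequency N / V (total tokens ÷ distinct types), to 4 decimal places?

N = 13 tokens, V = 10 types.
Mean frequency = N / V = 13 / 10 = 1.3000

1.3000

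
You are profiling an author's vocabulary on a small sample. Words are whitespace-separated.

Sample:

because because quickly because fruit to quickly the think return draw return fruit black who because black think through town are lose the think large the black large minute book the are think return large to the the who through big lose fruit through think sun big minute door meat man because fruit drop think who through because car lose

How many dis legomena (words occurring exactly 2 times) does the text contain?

5

Frequencies: because:6, the:6, think:6, fruit:4, through:4, return:3, black:3, who:3, lose:3, large:3, quickly:2, to:2, are:2, minute:2, big:2, draw:1, town:1, book:1, sun:1, door:1, … (4 more, each freq 1)
Words with frequency 2: are, big, minute, quickly, to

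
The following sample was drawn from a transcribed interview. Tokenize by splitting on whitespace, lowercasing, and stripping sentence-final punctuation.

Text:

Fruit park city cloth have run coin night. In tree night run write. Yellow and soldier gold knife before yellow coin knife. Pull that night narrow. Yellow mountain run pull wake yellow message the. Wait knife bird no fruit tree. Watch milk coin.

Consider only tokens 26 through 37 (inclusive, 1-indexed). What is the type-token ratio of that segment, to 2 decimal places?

0.92

Segment tokens 26–37: narrow, yellow, mountain, run, pull, wake, yellow, message, the, wait, knife, bird
Segment N = 12, segment V = 11.
TTR = 11 / 12 = 0.92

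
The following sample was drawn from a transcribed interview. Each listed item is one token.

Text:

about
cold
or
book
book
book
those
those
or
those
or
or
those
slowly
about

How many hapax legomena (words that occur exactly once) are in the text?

2

Frequencies: or:4, those:4, book:3, about:2, cold:1, slowly:1
Hapax (freq=1): cold, slowly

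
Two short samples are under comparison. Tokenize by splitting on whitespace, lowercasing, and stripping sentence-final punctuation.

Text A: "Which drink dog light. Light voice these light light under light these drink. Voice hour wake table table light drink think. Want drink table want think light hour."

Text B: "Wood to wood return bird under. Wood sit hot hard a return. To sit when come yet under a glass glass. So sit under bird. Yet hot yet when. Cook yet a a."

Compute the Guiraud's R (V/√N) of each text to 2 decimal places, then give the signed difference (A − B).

-0.34

A: V=12, N=28, R=2.27
B: V=15, N=33, R=2.61
Difference = 2.27 − 2.61 = -0.34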